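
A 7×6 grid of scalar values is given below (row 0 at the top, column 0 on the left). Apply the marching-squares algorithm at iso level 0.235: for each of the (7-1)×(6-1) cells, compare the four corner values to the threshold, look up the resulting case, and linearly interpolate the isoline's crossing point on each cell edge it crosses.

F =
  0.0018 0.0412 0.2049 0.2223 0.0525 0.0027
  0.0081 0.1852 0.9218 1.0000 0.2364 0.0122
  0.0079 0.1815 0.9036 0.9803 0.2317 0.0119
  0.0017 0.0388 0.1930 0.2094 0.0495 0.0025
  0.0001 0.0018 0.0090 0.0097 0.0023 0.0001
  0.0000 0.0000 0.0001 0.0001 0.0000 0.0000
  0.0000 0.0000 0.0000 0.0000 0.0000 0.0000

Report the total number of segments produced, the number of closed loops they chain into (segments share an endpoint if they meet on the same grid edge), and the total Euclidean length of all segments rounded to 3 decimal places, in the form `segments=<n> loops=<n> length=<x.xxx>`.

cell (0,1): code 0100 → (0.042,2.000)–(1.000,1.068)
cell (0,2): code 1100 → (0.016,3.000)–(0.042,2.000)
cell (0,3): code 1100 → (0.992,4.000)–(0.016,3.000)
cell (0,4): code 1000 → (1.000,4.006)–(0.992,4.000)
cell (1,1): code 0110 → (1.000,1.068)–(2.000,1.074)
cell (1,3): code 1011 → (2.000,3.996)–(1.298,4.000)
cell (1,4): code 0001 → (1.298,4.000)–(1.000,4.006)
cell (2,1): code 0010 → (2.000,1.074)–(2.941,2.000)
cell (2,2): code 0011 → (2.941,2.000)–(2.967,3.000)
cell (2,3): code 0001 → (2.967,3.000)–(2.000,3.996)
total: 10 segments, chained into 1 closed loop(s), length Σ = 9.452676

segments=10 loops=1 length=9.453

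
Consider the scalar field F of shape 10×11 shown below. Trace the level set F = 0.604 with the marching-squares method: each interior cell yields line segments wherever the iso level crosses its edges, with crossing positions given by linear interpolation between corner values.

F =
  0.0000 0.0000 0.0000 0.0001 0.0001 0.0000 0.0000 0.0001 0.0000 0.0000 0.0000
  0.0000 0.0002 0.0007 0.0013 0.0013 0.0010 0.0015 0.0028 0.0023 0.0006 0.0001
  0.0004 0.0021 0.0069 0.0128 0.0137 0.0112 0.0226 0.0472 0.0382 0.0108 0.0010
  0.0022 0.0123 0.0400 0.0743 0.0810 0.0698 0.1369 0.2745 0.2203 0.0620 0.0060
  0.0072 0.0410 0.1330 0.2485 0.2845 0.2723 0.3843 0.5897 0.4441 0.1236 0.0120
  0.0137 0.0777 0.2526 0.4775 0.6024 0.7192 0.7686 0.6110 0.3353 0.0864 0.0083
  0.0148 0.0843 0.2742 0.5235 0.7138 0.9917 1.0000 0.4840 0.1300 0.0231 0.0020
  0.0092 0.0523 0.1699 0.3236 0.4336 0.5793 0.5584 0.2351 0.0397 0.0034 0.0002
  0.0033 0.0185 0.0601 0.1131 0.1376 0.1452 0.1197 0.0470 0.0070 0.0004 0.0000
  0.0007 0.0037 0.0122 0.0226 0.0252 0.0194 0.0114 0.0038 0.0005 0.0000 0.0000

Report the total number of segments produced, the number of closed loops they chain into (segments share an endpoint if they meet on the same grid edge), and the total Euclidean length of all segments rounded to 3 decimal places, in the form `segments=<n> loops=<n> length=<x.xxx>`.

cell (4,4): code 0100 → (4.742,5.000)–(5.000,4.014)
cell (4,5): code 1100 → (4.572,6.000)–(4.742,5.000)
cell (4,6): code 1100 → (4.671,7.000)–(4.572,6.000)
cell (4,7): code 1000 → (5.000,7.025)–(4.671,7.000)
cell (5,3): code 0100 → (5.014,4.000)–(6.000,3.423)
cell (5,4): code 1110 → (5.000,4.014)–(5.014,4.000)
cell (5,6): code 1011 → (6.000,6.767)–(5.055,7.000)
cell (5,7): code 0001 → (5.055,7.000)–(5.000,7.025)
cell (6,3): code 0010 → (6.000,3.423)–(6.392,4.000)
cell (6,4): code 0011 → (6.392,4.000)–(6.940,5.000)
cell (6,5): code 0011 → (6.940,5.000)–(6.897,6.000)
cell (6,6): code 0001 → (6.897,6.000)–(6.000,6.767)
total: 12 segments, chained into 1 closed loop(s), length Σ = 9.583290

segments=12 loops=1 length=9.583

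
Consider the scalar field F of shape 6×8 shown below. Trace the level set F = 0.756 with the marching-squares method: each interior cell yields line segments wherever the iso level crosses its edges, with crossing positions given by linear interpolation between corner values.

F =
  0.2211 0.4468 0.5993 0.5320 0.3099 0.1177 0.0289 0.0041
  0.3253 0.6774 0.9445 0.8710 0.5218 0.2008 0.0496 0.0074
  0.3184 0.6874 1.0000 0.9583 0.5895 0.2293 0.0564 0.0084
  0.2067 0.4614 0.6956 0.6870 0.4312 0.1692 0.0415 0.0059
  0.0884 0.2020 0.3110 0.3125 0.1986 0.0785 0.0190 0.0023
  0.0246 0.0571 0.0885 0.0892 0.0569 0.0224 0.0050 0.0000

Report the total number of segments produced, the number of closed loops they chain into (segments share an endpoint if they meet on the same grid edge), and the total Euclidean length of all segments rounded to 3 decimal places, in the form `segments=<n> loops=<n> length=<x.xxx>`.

cell (0,1): code 0100 → (0.454,2.000)–(1.000,1.294)
cell (0,2): code 1100 → (0.661,3.000)–(0.454,2.000)
cell (0,3): code 1000 → (1.000,3.329)–(0.661,3.000)
cell (1,1): code 0110 → (1.000,1.294)–(2.000,1.219)
cell (1,3): code 1001 → (2.000,3.549)–(1.000,3.329)
cell (2,1): code 0010 → (2.000,1.219)–(2.802,2.000)
cell (2,2): code 0011 → (2.802,2.000)–(2.746,3.000)
cell (2,3): code 0001 → (2.746,3.000)–(2.000,3.549)
total: 8 segments, chained into 1 closed loop(s), length Σ = 7.458907

segments=8 loops=1 length=7.459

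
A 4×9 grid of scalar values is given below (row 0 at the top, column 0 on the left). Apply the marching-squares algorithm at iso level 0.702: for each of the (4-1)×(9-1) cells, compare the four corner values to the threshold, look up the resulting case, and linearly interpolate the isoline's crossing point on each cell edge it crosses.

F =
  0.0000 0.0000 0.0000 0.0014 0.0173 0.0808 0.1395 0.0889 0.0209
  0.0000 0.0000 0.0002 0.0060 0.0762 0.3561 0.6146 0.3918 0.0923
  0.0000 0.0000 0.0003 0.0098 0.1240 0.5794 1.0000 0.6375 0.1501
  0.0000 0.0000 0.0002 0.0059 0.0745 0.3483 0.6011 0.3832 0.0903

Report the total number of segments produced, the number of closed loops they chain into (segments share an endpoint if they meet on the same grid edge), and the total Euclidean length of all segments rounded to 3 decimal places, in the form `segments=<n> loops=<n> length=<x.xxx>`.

segments=4 loops=1 length=4.318

cell (1,5): code 0100 → (1.227,6.000)–(2.000,5.291)
cell (1,6): code 1000 → (2.000,6.822)–(1.227,6.000)
cell (2,5): code 0010 → (2.000,5.291)–(2.747,6.000)
cell (2,6): code 0001 → (2.747,6.000)–(2.000,6.822)
total: 4 segments, chained into 1 closed loop(s), length Σ = 4.317720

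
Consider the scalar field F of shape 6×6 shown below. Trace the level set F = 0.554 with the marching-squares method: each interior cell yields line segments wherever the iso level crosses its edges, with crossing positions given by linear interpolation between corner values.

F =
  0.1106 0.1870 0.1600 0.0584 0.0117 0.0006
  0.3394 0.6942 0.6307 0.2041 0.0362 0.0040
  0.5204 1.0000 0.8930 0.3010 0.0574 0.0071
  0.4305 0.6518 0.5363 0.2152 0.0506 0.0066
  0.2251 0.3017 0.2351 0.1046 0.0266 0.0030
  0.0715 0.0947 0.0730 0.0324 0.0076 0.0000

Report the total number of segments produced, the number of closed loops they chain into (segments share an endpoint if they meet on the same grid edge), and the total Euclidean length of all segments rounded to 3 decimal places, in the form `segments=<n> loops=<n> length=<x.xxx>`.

cell (0,0): code 0100 → (0.724,1.000)–(1.000,0.605)
cell (0,1): code 1100 → (0.837,2.000)–(0.724,1.000)
cell (0,2): code 1000 → (1.000,2.180)–(0.837,2.000)
cell (1,0): code 0110 → (1.000,0.605)–(2.000,0.070)
cell (1,2): code 1001 → (2.000,2.573)–(1.000,2.180)
cell (2,0): code 0110 → (2.000,0.070)–(3.000,0.558)
cell (2,1): code 1011 → (3.000,1.847)–(2.950,2.000)
cell (2,2): code 0001 → (2.950,2.000)–(2.000,2.573)
cell (3,0): code 0010 → (3.000,0.558)–(3.279,1.000)
cell (3,1): code 0001 → (3.279,1.000)–(3.000,1.847)
total: 10 segments, chained into 1 closed loop(s), length Σ = 7.737546

segments=10 loops=1 length=7.738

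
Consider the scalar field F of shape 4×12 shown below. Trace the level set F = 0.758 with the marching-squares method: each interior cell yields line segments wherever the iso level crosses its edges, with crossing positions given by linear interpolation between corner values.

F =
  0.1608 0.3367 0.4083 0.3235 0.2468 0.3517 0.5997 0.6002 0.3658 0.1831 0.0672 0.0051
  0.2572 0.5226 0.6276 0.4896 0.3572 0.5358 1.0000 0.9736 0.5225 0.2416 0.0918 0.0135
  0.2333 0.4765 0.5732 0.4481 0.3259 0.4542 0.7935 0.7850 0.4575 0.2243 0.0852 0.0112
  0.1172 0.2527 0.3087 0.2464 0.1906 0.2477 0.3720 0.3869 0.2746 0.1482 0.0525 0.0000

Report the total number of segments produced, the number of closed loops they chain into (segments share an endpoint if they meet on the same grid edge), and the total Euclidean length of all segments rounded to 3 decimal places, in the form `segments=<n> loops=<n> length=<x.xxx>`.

cell (0,5): code 0100 → (0.395,6.000)–(1.000,5.479)
cell (0,6): code 1100 → (0.423,7.000)–(0.395,6.000)
cell (0,7): code 1000 → (1.000,7.478)–(0.423,7.000)
cell (1,5): code 0110 → (1.000,5.479)–(2.000,5.895)
cell (1,7): code 1001 → (2.000,7.082)–(1.000,7.478)
cell (2,5): code 0010 → (2.000,5.895)–(2.084,6.000)
cell (2,6): code 0011 → (2.084,6.000)–(2.068,7.000)
cell (2,7): code 0001 → (2.068,7.000)–(2.000,7.082)
total: 8 segments, chained into 1 closed loop(s), length Σ = 5.948117

segments=8 loops=1 length=5.948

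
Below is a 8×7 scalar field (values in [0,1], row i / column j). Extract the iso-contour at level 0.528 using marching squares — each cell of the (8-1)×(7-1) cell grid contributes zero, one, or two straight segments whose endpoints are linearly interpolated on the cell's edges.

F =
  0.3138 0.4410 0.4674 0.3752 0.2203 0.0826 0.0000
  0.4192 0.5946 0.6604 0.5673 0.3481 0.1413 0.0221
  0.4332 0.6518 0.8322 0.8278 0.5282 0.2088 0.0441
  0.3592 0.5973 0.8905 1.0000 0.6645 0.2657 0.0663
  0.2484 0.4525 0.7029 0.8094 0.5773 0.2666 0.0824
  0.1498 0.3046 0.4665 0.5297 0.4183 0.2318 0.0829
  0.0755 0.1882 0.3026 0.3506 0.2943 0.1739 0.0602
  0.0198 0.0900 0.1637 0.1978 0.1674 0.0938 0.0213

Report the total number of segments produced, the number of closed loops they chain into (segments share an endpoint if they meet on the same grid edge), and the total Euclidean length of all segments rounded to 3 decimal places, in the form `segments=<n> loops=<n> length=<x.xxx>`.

cell (0,0): code 0100 → (0.566,1.000)–(1.000,0.620)
cell (0,1): code 1100 → (0.314,2.000)–(0.566,1.000)
cell (0,2): code 1100 → (0.795,3.000)–(0.314,2.000)
cell (0,3): code 1000 → (1.000,3.179)–(0.795,3.000)
cell (1,0): code 0110 → (1.000,0.620)–(2.000,0.434)
cell (1,3): code 1101 → (1.999,4.000)–(1.000,3.179)
cell (1,4): code 1000 → (2.000,4.001)–(1.999,4.000)
cell (2,0): code 0110 → (2.000,0.434)–(3.000,0.709)
cell (2,4): code 1001 → (3.000,4.342)–(2.000,4.001)
cell (3,0): code 0010 → (3.000,0.709)–(3.479,1.000)
cell (3,1): code 0111 → (3.479,1.000)–(4.000,1.302)
cell (3,4): code 1001 → (4.000,4.159)–(3.000,4.342)
cell (4,1): code 0010 → (4.000,1.302)–(4.740,2.000)
cell (4,2): code 0111 → (4.740,2.000)–(5.000,2.973)
cell (4,3): code 1011 → (5.000,3.015)–(4.310,4.000)
cell (4,4): code 0001 → (4.310,4.000)–(4.000,4.159)
cell (5,2): code 0010 → (5.000,2.973)–(5.009,3.000)
cell (5,3): code 0001 → (5.009,3.000)–(5.000,3.015)
total: 18 segments, chained into 1 closed loop(s), length Σ = 13.195995

segments=18 loops=1 length=13.196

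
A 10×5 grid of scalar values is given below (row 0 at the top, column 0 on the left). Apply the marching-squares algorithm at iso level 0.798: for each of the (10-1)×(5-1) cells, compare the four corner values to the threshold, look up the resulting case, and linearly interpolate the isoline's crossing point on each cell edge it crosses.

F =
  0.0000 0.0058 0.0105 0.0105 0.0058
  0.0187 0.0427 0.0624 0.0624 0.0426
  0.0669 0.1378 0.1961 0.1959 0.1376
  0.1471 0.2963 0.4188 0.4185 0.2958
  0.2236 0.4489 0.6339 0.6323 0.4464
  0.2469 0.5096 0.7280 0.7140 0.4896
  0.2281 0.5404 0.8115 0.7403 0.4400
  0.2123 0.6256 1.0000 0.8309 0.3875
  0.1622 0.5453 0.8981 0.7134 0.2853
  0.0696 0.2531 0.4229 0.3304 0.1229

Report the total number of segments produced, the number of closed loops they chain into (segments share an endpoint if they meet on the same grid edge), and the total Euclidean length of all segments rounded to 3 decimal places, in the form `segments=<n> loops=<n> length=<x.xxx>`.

segments=10 loops=1 length=6.043

cell (5,1): code 0100 → (5.838,2.000)–(6.000,1.950)
cell (5,2): code 1000 → (6.000,2.190)–(5.838,2.000)
cell (6,1): code 0110 → (6.000,1.950)–(7.000,1.460)
cell (6,2): code 1101 → (6.637,3.000)–(6.000,2.190)
cell (6,3): code 1000 → (7.000,3.074)–(6.637,3.000)
cell (7,1): code 0110 → (7.000,1.460)–(8.000,1.716)
cell (7,2): code 1011 → (8.000,2.542)–(7.280,3.000)
cell (7,3): code 0001 → (7.280,3.000)–(7.000,3.074)
cell (8,1): code 0010 → (8.000,1.716)–(8.211,2.000)
cell (8,2): code 0001 → (8.211,2.000)–(8.000,2.542)
total: 10 segments, chained into 1 closed loop(s), length Σ = 6.043209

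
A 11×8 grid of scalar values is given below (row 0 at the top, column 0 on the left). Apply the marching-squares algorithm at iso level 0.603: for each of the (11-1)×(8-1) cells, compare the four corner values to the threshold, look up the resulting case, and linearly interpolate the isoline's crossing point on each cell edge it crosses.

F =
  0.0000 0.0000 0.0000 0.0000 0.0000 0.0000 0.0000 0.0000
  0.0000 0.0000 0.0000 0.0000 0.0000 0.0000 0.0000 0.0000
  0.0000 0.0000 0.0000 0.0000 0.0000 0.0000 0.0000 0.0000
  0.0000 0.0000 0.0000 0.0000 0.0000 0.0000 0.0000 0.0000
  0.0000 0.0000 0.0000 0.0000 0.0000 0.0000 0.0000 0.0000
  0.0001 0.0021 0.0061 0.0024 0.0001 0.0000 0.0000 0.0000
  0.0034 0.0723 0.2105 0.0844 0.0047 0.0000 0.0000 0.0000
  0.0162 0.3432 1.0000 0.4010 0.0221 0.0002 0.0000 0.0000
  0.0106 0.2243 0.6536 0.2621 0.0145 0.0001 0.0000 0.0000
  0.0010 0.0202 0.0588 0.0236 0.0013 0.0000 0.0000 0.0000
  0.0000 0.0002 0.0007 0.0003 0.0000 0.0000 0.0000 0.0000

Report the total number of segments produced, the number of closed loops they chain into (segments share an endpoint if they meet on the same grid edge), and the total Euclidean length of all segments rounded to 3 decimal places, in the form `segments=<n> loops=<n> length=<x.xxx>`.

segments=6 loops=1 length=4.164

cell (6,1): code 0100 → (6.497,2.000)–(7.000,1.396)
cell (6,2): code 1000 → (7.000,2.663)–(6.497,2.000)
cell (7,1): code 0110 → (7.000,1.396)–(8.000,1.882)
cell (7,2): code 1001 → (8.000,2.129)–(7.000,2.663)
cell (8,1): code 0010 → (8.000,1.882)–(8.085,2.000)
cell (8,2): code 0001 → (8.085,2.000)–(8.000,2.129)
total: 6 segments, chained into 1 closed loop(s), length Σ = 4.163816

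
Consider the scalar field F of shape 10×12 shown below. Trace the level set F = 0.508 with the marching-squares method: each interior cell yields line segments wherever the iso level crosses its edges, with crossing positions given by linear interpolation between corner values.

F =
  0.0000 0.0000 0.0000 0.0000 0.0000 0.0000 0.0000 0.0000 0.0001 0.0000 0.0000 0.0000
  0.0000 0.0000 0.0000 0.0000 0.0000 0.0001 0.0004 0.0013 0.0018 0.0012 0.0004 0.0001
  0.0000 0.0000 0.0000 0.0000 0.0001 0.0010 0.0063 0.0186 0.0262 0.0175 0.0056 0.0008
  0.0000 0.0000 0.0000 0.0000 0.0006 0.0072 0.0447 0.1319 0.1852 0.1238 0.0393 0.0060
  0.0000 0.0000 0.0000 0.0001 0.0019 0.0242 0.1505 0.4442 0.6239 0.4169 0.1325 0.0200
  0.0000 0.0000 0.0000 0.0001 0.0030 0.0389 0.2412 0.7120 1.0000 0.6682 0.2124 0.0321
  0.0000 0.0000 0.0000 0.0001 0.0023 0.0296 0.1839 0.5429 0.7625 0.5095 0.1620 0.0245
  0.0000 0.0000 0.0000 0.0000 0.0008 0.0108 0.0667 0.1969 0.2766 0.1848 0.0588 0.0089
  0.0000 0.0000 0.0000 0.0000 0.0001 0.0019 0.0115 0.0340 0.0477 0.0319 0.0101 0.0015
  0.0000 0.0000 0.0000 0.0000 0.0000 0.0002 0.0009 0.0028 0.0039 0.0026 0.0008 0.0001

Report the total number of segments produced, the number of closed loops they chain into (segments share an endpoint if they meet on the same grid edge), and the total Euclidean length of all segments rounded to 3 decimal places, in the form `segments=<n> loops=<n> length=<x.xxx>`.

cell (3,7): code 0100 → (3.736,8.000)–(4.000,7.355)
cell (3,8): code 1000 → (4.000,8.560)–(3.736,8.000)
cell (4,6): code 0100 → (4.238,7.000)–(5.000,6.567)
cell (4,7): code 1110 → (4.000,7.355)–(4.238,7.000)
cell (4,8): code 1101 → (4.363,9.000)–(4.000,8.560)
cell (4,9): code 1000 → (5.000,9.351)–(4.363,9.000)
cell (5,6): code 0110 → (5.000,6.567)–(6.000,6.903)
cell (5,9): code 1001 → (6.000,9.004)–(5.000,9.351)
cell (6,6): code 0010 → (6.000,6.903)–(6.101,7.000)
cell (6,7): code 0011 → (6.101,7.000)–(6.524,8.000)
cell (6,8): code 0011 → (6.524,8.000)–(6.005,9.000)
cell (6,9): code 0001 → (6.005,9.000)–(6.000,9.004)
total: 12 segments, chained into 1 closed loop(s), length Σ = 8.390545

segments=12 loops=1 length=8.391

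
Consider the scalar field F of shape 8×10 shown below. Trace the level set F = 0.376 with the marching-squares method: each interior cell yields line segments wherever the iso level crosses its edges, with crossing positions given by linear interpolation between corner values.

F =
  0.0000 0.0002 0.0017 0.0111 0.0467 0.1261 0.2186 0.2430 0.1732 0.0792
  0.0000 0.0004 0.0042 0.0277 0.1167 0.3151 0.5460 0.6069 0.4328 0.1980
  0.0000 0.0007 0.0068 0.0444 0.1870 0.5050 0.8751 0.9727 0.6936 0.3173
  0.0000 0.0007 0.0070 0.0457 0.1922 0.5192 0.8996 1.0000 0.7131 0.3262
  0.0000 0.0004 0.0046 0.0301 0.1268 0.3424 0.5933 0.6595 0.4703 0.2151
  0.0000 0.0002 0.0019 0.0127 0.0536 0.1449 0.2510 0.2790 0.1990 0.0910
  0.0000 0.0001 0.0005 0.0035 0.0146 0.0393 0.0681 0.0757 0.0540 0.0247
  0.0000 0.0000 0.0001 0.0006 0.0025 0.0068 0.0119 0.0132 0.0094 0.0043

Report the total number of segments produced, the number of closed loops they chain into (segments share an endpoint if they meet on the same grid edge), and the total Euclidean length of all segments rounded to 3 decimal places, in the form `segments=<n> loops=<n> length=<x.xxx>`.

cell (0,5): code 0100 → (0.481,6.000)–(1.000,5.264)
cell (0,6): code 1100 → (0.365,7.000)–(0.481,6.000)
cell (0,7): code 1100 → (0.781,8.000)–(0.365,7.000)
cell (0,8): code 1000 → (1.000,8.242)–(0.781,8.000)
cell (1,4): code 0100 → (1.321,5.000)–(2.000,4.594)
cell (1,5): code 1110 → (1.000,5.264)–(1.321,5.000)
cell (1,8): code 1001 → (2.000,8.844)–(1.000,8.242)
cell (2,4): code 0110 → (2.000,4.594)–(3.000,4.562)
cell (2,8): code 1001 → (3.000,8.871)–(2.000,8.844)
cell (3,4): code 0010 → (3.000,4.562)–(3.810,5.000)
cell (3,5): code 0111 → (3.810,5.000)–(4.000,5.134)
cell (3,8): code 1001 → (4.000,8.370)–(3.000,8.871)
cell (4,5): code 0010 → (4.000,5.134)–(4.635,6.000)
cell (4,6): code 0011 → (4.635,6.000)–(4.745,7.000)
cell (4,7): code 0011 → (4.745,7.000)–(4.348,8.000)
cell (4,8): code 0001 → (4.348,8.000)–(4.000,8.370)
total: 16 segments, chained into 1 closed loop(s), length Σ = 13.626663

segments=16 loops=1 length=13.627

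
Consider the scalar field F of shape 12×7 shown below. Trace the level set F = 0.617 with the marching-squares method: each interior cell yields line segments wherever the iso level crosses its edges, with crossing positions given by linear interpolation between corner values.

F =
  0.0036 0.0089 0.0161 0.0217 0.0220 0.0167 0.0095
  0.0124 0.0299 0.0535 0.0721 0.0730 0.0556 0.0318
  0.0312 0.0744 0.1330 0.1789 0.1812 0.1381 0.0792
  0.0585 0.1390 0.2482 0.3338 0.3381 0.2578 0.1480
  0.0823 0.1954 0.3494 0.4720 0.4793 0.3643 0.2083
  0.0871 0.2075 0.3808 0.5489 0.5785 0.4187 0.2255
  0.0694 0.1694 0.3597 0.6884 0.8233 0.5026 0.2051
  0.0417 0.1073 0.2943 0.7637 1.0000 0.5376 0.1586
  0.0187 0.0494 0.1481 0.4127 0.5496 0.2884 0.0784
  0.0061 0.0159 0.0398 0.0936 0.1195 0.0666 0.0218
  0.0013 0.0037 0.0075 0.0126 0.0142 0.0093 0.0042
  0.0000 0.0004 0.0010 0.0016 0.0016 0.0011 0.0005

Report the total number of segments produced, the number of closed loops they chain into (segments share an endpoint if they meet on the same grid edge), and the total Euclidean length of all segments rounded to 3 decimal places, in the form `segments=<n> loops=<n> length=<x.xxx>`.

segments=8 loops=1 length=7.489

cell (5,2): code 0100 → (5.488,3.000)–(6.000,2.783)
cell (5,3): code 1100 → (5.157,4.000)–(5.488,3.000)
cell (5,4): code 1000 → (6.000,4.643)–(5.157,4.000)
cell (6,2): code 0110 → (6.000,2.783)–(7.000,2.687)
cell (6,4): code 1001 → (7.000,4.828)–(6.000,4.643)
cell (7,2): code 0010 → (7.000,2.687)–(7.418,3.000)
cell (7,3): code 0011 → (7.418,3.000)–(7.850,4.000)
cell (7,4): code 0001 → (7.850,4.000)–(7.000,4.828)
total: 8 segments, chained into 1 closed loop(s), length Σ = 7.489472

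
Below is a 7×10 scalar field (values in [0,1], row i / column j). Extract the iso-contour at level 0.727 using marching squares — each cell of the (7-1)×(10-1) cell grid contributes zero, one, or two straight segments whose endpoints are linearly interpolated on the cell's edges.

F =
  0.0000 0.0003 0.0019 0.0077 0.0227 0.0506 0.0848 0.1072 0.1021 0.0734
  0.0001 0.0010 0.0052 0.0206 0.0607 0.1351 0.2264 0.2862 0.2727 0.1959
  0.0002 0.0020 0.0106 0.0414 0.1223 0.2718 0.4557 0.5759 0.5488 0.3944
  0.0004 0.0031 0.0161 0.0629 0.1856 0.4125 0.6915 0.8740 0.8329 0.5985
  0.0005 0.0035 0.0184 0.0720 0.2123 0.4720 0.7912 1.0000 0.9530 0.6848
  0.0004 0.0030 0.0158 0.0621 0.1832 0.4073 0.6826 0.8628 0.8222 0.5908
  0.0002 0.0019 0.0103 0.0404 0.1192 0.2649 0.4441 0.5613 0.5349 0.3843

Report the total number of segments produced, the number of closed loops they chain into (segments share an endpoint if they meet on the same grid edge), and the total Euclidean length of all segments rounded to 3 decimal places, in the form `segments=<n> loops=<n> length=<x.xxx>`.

segments=12 loops=1 length=9.295

cell (2,6): code 0100 → (2.507,7.000)–(3.000,6.195)
cell (2,7): code 1100 → (2.627,8.000)–(2.507,7.000)
cell (2,8): code 1000 → (3.000,8.452)–(2.627,8.000)
cell (3,5): code 0100 → (3.356,6.000)–(4.000,5.799)
cell (3,6): code 1110 → (3.000,6.195)–(3.356,6.000)
cell (3,8): code 1001 → (4.000,8.843)–(3.000,8.452)
cell (4,5): code 0010 → (4.000,5.799)–(4.591,6.000)
cell (4,6): code 0111 → (4.591,6.000)–(5.000,6.246)
cell (4,8): code 1001 → (5.000,8.411)–(4.000,8.843)
cell (5,6): code 0010 → (5.000,6.246)–(5.450,7.000)
cell (5,7): code 0011 → (5.450,7.000)–(5.331,8.000)
cell (5,8): code 0001 → (5.331,8.000)–(5.000,8.411)
total: 12 segments, chained into 1 closed loop(s), length Σ = 9.295475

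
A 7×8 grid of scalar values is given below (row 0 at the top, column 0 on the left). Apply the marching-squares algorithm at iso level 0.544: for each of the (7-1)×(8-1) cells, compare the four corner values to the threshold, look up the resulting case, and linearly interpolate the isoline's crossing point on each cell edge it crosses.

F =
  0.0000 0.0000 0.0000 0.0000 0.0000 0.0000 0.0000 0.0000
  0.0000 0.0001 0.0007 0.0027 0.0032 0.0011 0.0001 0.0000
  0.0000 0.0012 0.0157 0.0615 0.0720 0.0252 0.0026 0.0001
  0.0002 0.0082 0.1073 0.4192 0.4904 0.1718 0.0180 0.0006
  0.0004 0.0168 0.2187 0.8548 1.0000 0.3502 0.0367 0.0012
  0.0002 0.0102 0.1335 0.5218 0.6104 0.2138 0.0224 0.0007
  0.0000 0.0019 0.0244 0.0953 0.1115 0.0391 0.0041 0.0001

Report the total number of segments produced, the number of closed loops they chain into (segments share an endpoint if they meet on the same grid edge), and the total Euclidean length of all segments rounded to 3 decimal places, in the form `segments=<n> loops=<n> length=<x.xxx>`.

segments=8 loops=1 length=6.440

cell (3,2): code 0100 → (3.287,3.000)–(4.000,2.511)
cell (3,3): code 1100 → (3.105,4.000)–(3.287,3.000)
cell (3,4): code 1000 → (4.000,4.702)–(3.105,4.000)
cell (4,2): code 0010 → (4.000,2.511)–(4.933,3.000)
cell (4,3): code 0111 → (4.933,3.000)–(5.000,3.251)
cell (4,4): code 1001 → (5.000,4.167)–(4.000,4.702)
cell (5,3): code 0010 → (5.000,3.251)–(5.133,4.000)
cell (5,4): code 0001 → (5.133,4.000)–(5.000,4.167)
total: 8 segments, chained into 1 closed loop(s), length Σ = 6.439856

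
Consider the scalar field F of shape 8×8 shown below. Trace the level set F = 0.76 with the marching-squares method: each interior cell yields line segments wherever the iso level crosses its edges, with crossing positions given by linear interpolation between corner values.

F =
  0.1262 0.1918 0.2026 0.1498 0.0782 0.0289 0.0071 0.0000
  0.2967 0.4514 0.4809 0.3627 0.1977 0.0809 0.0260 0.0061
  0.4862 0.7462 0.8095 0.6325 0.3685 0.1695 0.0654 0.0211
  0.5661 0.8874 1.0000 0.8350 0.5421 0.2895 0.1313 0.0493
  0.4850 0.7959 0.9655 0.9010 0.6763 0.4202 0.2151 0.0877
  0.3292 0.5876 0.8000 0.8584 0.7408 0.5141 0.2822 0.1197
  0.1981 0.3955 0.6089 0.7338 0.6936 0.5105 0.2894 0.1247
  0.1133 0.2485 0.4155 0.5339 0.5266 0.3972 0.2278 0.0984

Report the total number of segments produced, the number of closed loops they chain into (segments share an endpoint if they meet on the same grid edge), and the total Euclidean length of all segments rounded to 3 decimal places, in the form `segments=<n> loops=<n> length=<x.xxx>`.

segments=14 loops=1 length=10.828

cell (1,1): code 0100 → (1.849,2.000)–(2.000,1.218)
cell (1,2): code 1000 → (2.000,2.280)–(1.849,2.000)
cell (2,0): code 0100 → (2.098,1.000)–(3.000,0.603)
cell (2,1): code 1110 → (2.000,1.218)–(2.098,1.000)
cell (2,2): code 1101 → (2.630,3.000)–(2.000,2.280)
cell (2,3): code 1000 → (3.000,3.256)–(2.630,3.000)
cell (3,0): code 0110 → (3.000,0.603)–(4.000,0.885)
cell (3,3): code 1001 → (4.000,3.628)–(3.000,3.256)
cell (4,0): code 0010 → (4.000,0.885)–(4.172,1.000)
cell (4,1): code 0111 → (4.172,1.000)–(5.000,1.812)
cell (4,3): code 1001 → (5.000,3.837)–(4.000,3.628)
cell (5,1): code 0010 → (5.000,1.812)–(5.209,2.000)
cell (5,2): code 0011 → (5.209,2.000)–(5.790,3.000)
cell (5,3): code 0001 → (5.790,3.000)–(5.000,3.837)
total: 14 segments, chained into 1 closed loop(s), length Σ = 10.827679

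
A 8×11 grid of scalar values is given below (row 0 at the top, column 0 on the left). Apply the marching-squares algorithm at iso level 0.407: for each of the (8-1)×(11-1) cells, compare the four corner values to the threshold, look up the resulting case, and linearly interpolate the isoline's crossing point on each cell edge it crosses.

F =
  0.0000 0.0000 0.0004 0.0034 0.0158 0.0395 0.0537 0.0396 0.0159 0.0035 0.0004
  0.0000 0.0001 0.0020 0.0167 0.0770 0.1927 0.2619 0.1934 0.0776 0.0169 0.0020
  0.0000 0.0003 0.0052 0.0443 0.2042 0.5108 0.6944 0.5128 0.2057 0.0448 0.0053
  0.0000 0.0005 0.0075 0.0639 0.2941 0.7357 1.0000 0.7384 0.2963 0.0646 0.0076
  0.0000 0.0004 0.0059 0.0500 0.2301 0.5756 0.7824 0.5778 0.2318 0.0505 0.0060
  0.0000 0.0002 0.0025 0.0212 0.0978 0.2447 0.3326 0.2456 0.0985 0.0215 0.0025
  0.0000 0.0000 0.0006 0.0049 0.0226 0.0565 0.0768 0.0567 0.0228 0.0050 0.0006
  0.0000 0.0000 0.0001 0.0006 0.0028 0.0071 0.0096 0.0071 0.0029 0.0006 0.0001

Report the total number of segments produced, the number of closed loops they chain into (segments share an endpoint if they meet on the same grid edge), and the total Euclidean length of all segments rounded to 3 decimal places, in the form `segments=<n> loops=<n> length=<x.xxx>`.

cell (1,4): code 0100 → (1.674,5.000)–(2.000,4.661)
cell (1,5): code 1100 → (1.335,6.000)–(1.674,5.000)
cell (1,6): code 1100 → (1.669,7.000)–(1.335,6.000)
cell (1,7): code 1000 → (2.000,7.345)–(1.669,7.000)
cell (2,4): code 0110 → (2.000,4.661)–(3.000,4.256)
cell (2,7): code 1001 → (3.000,7.750)–(2.000,7.345)
cell (3,4): code 0110 → (3.000,4.256)–(4.000,4.512)
cell (3,7): code 1001 → (4.000,7.494)–(3.000,7.750)
cell (4,4): code 0010 → (4.000,4.512)–(4.510,5.000)
cell (4,5): code 0011 → (4.510,5.000)–(4.835,6.000)
cell (4,6): code 0011 → (4.835,6.000)–(4.514,7.000)
cell (4,7): code 0001 → (4.514,7.000)–(4.000,7.494)
total: 12 segments, chained into 1 closed loop(s), length Σ = 10.800419

segments=12 loops=1 length=10.800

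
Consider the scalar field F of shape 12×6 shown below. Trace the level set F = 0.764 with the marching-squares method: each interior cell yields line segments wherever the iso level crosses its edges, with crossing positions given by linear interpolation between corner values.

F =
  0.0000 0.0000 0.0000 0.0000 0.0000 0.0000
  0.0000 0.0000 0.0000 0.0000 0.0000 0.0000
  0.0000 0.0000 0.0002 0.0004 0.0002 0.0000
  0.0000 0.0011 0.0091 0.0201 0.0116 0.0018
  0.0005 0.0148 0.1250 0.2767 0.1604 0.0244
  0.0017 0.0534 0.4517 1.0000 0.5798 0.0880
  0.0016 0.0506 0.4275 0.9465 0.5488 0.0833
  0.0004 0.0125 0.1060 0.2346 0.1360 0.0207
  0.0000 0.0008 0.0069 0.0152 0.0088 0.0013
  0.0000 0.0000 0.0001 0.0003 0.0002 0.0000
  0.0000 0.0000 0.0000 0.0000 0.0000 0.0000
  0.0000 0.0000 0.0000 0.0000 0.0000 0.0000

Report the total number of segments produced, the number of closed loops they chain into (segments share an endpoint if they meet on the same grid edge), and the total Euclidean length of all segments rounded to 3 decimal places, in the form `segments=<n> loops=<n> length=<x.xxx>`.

cell (4,2): code 0100 → (4.674,3.000)–(5.000,2.570)
cell (4,3): code 1000 → (5.000,3.562)–(4.674,3.000)
cell (5,2): code 0110 → (5.000,2.570)–(6.000,2.648)
cell (5,3): code 1001 → (6.000,3.459)–(5.000,3.562)
cell (6,2): code 0010 → (6.000,2.648)–(6.256,3.000)
cell (6,3): code 0001 → (6.256,3.000)–(6.000,3.459)
total: 6 segments, chained into 1 closed loop(s), length Σ = 4.158816

segments=6 loops=1 length=4.159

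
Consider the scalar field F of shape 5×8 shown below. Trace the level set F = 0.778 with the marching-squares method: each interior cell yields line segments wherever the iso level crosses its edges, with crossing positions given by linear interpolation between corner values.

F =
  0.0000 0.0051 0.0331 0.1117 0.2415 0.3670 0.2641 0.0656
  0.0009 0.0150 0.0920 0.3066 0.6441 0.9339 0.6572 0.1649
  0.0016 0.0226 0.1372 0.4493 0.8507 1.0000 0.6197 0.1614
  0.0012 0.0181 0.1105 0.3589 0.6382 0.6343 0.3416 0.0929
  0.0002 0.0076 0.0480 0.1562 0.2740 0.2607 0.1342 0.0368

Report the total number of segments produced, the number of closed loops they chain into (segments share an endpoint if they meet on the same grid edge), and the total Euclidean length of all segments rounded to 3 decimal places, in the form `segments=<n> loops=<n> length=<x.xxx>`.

cell (0,4): code 0100 → (0.725,5.000)–(1.000,4.462)
cell (0,5): code 1000 → (1.000,5.563)–(0.725,5.000)
cell (1,3): code 0100 → (1.648,4.000)–(2.000,3.819)
cell (1,4): code 1110 → (1.000,4.462)–(1.648,4.000)
cell (1,5): code 1001 → (2.000,5.584)–(1.000,5.563)
cell (2,3): code 0010 → (2.000,3.819)–(2.342,4.000)
cell (2,4): code 0011 → (2.342,4.000)–(2.607,5.000)
cell (2,5): code 0001 → (2.607,5.000)–(2.000,5.584)
total: 8 segments, chained into 1 closed loop(s), length Σ = 5.686838

segments=8 loops=1 length=5.687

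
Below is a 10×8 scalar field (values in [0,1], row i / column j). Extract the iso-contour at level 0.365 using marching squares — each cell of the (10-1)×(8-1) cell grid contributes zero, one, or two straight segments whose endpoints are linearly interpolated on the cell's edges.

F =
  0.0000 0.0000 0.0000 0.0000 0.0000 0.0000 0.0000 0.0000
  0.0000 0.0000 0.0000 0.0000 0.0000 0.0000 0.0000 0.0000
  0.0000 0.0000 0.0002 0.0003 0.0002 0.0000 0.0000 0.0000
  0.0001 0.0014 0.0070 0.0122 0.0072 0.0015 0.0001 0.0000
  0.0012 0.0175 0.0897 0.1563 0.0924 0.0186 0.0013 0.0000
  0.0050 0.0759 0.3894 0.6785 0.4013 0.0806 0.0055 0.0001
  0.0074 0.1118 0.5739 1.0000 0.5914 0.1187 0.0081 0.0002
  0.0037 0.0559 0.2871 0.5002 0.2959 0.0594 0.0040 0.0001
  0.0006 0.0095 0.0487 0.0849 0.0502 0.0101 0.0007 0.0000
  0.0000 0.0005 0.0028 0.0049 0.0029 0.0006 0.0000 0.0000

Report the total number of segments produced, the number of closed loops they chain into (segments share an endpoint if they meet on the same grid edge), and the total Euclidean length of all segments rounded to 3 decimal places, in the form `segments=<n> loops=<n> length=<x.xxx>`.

segments=12 loops=1 length=8.723

cell (4,1): code 0100 → (4.919,2.000)–(5.000,1.922)
cell (4,2): code 1100 → (4.400,3.000)–(4.919,2.000)
cell (4,3): code 1100 → (4.882,4.000)–(4.400,3.000)
cell (4,4): code 1000 → (5.000,4.113)–(4.882,4.000)
cell (5,1): code 0110 → (5.000,1.922)–(6.000,1.548)
cell (5,4): code 1001 → (6.000,4.479)–(5.000,4.113)
cell (6,1): code 0010 → (6.000,1.548)–(6.728,2.000)
cell (6,2): code 0111 → (6.728,2.000)–(7.000,2.366)
cell (6,3): code 1011 → (7.000,3.662)–(6.766,4.000)
cell (6,4): code 0001 → (6.766,4.000)–(6.000,4.479)
cell (7,2): code 0010 → (7.000,2.366)–(7.326,3.000)
cell (7,3): code 0001 → (7.326,3.000)–(7.000,3.662)
total: 12 segments, chained into 1 closed loop(s), length Σ = 8.723434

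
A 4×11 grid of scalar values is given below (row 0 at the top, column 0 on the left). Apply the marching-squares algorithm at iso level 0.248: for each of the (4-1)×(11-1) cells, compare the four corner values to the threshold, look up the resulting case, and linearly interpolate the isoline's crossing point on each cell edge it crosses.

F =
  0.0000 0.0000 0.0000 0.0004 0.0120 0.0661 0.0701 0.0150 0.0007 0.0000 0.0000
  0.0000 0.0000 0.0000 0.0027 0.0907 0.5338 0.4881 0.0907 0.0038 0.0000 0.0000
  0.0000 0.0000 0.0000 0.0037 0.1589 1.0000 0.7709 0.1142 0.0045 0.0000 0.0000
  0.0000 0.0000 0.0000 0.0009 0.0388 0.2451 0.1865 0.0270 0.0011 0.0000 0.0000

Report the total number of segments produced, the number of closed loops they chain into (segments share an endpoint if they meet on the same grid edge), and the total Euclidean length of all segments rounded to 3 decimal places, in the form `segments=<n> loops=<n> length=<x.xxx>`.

cell (0,4): code 0100 → (0.389,5.000)–(1.000,4.355)
cell (0,5): code 1100 → (0.426,6.000)–(0.389,5.000)
cell (0,6): code 1000 → (1.000,6.604)–(0.426,6.000)
cell (1,4): code 0110 → (1.000,4.355)–(2.000,4.106)
cell (1,6): code 1001 → (2.000,6.796)–(1.000,6.604)
cell (2,4): code 0010 → (2.000,4.106)–(2.996,5.000)
cell (2,5): code 0011 → (2.996,5.000)–(2.895,6.000)
cell (2,6): code 0001 → (2.895,6.000)–(2.000,6.796)
total: 8 segments, chained into 1 closed loop(s), length Σ = 8.313078

segments=8 loops=1 length=8.313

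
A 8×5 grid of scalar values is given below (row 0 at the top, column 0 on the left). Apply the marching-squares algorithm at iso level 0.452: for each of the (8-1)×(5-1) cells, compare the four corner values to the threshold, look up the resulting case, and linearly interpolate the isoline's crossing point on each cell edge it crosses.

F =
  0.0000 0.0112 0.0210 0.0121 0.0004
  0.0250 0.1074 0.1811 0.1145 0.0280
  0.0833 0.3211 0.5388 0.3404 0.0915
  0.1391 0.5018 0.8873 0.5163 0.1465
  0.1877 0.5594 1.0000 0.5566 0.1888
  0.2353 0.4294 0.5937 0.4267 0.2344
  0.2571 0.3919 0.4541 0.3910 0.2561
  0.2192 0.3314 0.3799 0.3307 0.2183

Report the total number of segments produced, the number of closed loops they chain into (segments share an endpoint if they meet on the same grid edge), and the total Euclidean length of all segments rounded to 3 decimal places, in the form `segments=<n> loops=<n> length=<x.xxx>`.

segments=16 loops=1 length=10.361

cell (1,1): code 0100 → (1.757,2.000)–(2.000,1.601)
cell (1,2): code 1000 → (2.000,2.437)–(1.757,2.000)
cell (2,0): code 0100 → (2.724,1.000)–(3.000,0.863)
cell (2,1): code 1110 → (2.000,1.601)–(2.724,1.000)
cell (2,2): code 1101 → (2.634,3.000)–(2.000,2.437)
cell (2,3): code 1000 → (3.000,3.174)–(2.634,3.000)
cell (3,0): code 0110 → (3.000,0.863)–(4.000,0.711)
cell (3,3): code 1001 → (4.000,3.284)–(3.000,3.174)
cell (4,0): code 0010 → (4.000,0.711)–(4.826,1.000)
cell (4,1): code 0111 → (4.826,1.000)–(5.000,1.138)
cell (4,2): code 1011 → (5.000,2.849)–(4.805,3.000)
cell (4,3): code 0001 → (4.805,3.000)–(4.000,3.284)
cell (5,1): code 0110 → (5.000,1.138)–(6.000,1.966)
cell (5,2): code 1001 → (6.000,2.033)–(5.000,2.849)
cell (6,1): code 0010 → (6.000,1.966)–(6.028,2.000)
cell (6,2): code 0001 → (6.028,2.000)–(6.000,2.033)
total: 16 segments, chained into 1 closed loop(s), length Σ = 10.360907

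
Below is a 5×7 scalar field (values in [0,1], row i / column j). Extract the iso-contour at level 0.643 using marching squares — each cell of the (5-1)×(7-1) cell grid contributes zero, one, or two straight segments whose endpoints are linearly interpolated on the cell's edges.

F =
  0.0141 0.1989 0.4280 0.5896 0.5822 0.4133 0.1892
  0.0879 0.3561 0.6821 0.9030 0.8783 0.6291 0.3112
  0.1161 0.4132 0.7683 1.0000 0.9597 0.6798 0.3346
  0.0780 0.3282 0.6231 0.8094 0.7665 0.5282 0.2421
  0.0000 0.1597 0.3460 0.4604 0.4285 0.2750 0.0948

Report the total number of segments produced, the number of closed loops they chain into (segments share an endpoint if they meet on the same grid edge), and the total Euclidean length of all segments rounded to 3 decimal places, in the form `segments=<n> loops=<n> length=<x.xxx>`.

segments=14 loops=1 length=10.598

cell (0,1): code 0100 → (0.846,2.000)–(1.000,1.880)
cell (0,2): code 1100 → (0.170,3.000)–(0.846,2.000)
cell (0,3): code 1100 → (0.205,4.000)–(0.170,3.000)
cell (0,4): code 1000 → (1.000,4.944)–(0.205,4.000)
cell (1,1): code 0110 → (1.000,1.880)–(2.000,1.647)
cell (1,4): code 1101 → (1.274,5.000)–(1.000,4.944)
cell (1,5): code 1000 → (2.000,5.107)–(1.274,5.000)
cell (2,1): code 0010 → (2.000,1.647)–(2.863,2.000)
cell (2,2): code 0111 → (2.863,2.000)–(3.000,2.107)
cell (2,4): code 1011 → (3.000,4.518)–(2.243,5.000)
cell (2,5): code 0001 → (2.243,5.000)–(2.000,5.107)
cell (3,2): code 0010 → (3.000,2.107)–(3.477,3.000)
cell (3,3): code 0011 → (3.477,3.000)–(3.365,4.000)
cell (3,4): code 0001 → (3.365,4.000)–(3.000,4.518)
total: 14 segments, chained into 1 closed loop(s), length Σ = 10.598361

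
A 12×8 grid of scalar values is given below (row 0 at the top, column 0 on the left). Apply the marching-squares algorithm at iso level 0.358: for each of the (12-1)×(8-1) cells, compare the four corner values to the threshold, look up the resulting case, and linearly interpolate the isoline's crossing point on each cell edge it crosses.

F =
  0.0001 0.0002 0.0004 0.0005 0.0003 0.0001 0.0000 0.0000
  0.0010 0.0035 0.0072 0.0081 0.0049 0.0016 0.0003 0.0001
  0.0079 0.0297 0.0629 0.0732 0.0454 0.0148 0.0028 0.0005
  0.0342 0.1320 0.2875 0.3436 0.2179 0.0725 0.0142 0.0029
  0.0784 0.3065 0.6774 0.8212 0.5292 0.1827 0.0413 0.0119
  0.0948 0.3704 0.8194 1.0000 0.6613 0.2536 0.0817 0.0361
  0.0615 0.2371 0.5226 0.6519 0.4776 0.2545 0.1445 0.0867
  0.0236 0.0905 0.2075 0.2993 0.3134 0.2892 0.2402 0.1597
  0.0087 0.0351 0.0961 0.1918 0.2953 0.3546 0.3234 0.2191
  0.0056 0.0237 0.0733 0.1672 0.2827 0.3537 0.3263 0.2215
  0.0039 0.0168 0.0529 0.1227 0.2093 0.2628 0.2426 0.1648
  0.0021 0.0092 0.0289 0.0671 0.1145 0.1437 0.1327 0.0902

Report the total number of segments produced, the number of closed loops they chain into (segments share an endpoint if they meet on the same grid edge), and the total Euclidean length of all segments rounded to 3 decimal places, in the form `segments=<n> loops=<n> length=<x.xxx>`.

segments=14 loops=1 length=11.932

cell (3,1): code 0100 → (3.181,2.000)–(4.000,1.139)
cell (3,2): code 1100 → (3.030,3.000)–(3.181,2.000)
cell (3,3): code 1100 → (3.450,4.000)–(3.030,3.000)
cell (3,4): code 1000 → (4.000,4.494)–(3.450,4.000)
cell (4,0): code 0100 → (4.806,1.000)–(5.000,0.955)
cell (4,1): code 1110 → (4.000,1.139)–(4.806,1.000)
cell (4,4): code 1001 → (5.000,4.744)–(4.000,4.494)
cell (5,0): code 0010 → (5.000,0.955)–(5.093,1.000)
cell (5,1): code 0111 → (5.093,1.000)–(6.000,1.423)
cell (5,4): code 1001 → (6.000,4.536)–(5.000,4.744)
cell (6,1): code 0010 → (6.000,1.423)–(6.522,2.000)
cell (6,2): code 0011 → (6.522,2.000)–(6.834,3.000)
cell (6,3): code 0011 → (6.834,3.000)–(6.728,4.000)
cell (6,4): code 0001 → (6.728,4.000)–(6.000,4.536)
total: 14 segments, chained into 1 closed loop(s), length Σ = 11.932321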